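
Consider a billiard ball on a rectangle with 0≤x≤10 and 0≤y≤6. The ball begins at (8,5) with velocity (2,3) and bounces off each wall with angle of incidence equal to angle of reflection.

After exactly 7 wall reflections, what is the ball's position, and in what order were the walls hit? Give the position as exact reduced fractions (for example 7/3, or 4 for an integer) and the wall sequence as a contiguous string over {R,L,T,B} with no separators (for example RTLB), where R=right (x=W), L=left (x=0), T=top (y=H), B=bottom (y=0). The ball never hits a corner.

Final position: (14/3,6)
Wall sequence: TRBTLBT

1. t=1/3 → T at (26/3,6); v=(2,-3)
2. t=2/3 → R at (10,4); v=(-2,-3)
3. t=4/3 → B at (22/3,0); v=(-2,3)
4. t=2 → T at (10/3,6); v=(-2,-3)
5. t=5/3 → L at (0,1); v=(2,-3)
6. t=1/3 → B at (2/3,0); v=(2,3)
7. t=2 → T at (14/3,6); v=(2,-3)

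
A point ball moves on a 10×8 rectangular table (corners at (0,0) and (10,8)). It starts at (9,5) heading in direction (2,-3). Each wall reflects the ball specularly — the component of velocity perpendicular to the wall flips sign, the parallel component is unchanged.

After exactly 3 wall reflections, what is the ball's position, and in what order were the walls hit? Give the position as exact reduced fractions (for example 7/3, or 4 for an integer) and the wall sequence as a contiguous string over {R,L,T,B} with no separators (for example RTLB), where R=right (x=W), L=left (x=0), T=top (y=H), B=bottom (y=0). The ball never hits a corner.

1. t=1/2 → R at (10,7/2); v=(-2,-3)
2. t=7/6 → B at (23/3,0); v=(-2,3)
3. t=8/3 → T at (7/3,8); v=(-2,-3)

Final position: (7/3,8)
Wall sequence: RBT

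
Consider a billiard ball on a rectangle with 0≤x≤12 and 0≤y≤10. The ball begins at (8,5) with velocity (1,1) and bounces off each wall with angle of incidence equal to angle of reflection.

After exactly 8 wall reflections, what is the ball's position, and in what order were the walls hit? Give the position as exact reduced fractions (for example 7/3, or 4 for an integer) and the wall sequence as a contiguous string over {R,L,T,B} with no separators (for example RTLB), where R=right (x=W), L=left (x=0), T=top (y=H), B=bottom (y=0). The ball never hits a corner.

1. t=4 → R at (12,9); v=(-1,1)
2. t=1 → T at (11,10); v=(-1,-1)
3. t=10 → B at (1,0); v=(-1,1)
4. t=1 → L at (0,1); v=(1,1)
5. t=9 → T at (9,10); v=(1,-1)
6. t=3 → R at (12,7); v=(-1,-1)
7. t=7 → B at (5,0); v=(-1,1)
8. t=5 → L at (0,5); v=(1,1)

Final position: (0,5)
Wall sequence: RTBLTRBL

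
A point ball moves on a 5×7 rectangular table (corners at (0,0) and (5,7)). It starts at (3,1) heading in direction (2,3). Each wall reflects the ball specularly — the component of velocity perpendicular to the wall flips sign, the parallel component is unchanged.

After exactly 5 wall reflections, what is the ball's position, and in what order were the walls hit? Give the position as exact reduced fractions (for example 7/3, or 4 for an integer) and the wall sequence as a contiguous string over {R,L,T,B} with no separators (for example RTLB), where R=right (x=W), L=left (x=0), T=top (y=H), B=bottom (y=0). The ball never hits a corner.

Final position: (5,5)
Wall sequence: RTLBR

1. t=1 → R at (5,4); v=(-2,3)
2. t=1 → T at (3,7); v=(-2,-3)
3. t=3/2 → L at (0,5/2); v=(2,-3)
4. t=5/6 → B at (5/3,0); v=(2,3)
5. t=5/3 → R at (5,5); v=(-2,3)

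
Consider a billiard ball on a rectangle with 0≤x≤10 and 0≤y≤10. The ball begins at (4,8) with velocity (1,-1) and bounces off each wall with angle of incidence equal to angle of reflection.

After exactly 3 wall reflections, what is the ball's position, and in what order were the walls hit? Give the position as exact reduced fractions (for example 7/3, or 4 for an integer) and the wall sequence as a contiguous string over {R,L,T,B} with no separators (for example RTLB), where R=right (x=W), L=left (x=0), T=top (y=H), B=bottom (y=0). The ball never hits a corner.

1. t=6 → R at (10,2); v=(-1,-1)
2. t=2 → B at (8,0); v=(-1,1)
3. t=8 → L at (0,8); v=(1,1)

Final position: (0,8)
Wall sequence: RBL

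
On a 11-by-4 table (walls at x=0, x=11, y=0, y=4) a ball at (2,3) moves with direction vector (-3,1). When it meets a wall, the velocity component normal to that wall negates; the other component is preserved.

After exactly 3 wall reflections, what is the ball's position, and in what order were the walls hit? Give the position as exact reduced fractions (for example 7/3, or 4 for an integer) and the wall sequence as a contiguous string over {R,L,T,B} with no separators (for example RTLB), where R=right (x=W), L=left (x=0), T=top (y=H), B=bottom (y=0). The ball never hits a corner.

1. t=2/3 → L at (0,11/3); v=(3,1)
2. t=1/3 → T at (1,4); v=(3,-1)
3. t=10/3 → R at (11,2/3); v=(-3,-1)

Final position: (11,2/3)
Wall sequence: LTR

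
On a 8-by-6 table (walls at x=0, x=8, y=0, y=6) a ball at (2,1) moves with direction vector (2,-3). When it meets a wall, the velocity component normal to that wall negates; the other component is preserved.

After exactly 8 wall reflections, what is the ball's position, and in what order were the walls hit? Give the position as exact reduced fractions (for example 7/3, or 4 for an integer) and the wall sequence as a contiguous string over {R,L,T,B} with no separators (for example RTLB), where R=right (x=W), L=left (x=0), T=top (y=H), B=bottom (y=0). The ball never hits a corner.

1. t=1/3 → B at (8/3,0); v=(2,3)
2. t=2 → T at (20/3,6); v=(2,-3)
3. t=2/3 → R at (8,4); v=(-2,-3)
4. t=4/3 → B at (16/3,0); v=(-2,3)
5. t=2 → T at (4/3,6); v=(-2,-3)
6. t=2/3 → L at (0,4); v=(2,-3)
7. t=4/3 → B at (8/3,0); v=(2,3)
8. t=2 → T at (20/3,6); v=(2,-3)

Final position: (20/3,6)
Wall sequence: BTRBTLBT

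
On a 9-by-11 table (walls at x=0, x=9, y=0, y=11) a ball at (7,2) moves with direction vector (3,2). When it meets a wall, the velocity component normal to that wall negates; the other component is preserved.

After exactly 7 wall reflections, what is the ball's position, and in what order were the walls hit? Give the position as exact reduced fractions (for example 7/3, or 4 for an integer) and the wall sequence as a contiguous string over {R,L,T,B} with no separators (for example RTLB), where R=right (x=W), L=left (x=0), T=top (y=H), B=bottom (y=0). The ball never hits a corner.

1. t=2/3 → R at (9,10/3); v=(-3,2)
2. t=3 → L at (0,28/3); v=(3,2)
3. t=5/6 → T at (5/2,11); v=(3,-2)
4. t=13/6 → R at (9,20/3); v=(-3,-2)
5. t=3 → L at (0,2/3); v=(3,-2)
6. t=1/3 → B at (1,0); v=(3,2)
7. t=8/3 → R at (9,16/3); v=(-3,2)

Final position: (9,16/3)
Wall sequence: RLTRLBR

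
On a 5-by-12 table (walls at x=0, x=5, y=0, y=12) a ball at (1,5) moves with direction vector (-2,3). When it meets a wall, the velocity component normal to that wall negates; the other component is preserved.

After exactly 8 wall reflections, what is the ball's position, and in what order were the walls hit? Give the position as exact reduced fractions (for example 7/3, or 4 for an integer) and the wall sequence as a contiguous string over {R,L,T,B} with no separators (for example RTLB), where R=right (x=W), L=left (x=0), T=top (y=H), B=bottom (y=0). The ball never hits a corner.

Final position: (0,23/2)
Wall sequence: LTRLBRTL

1. t=1/2 → L at (0,13/2); v=(2,3)
2. t=11/6 → T at (11/3,12); v=(2,-3)
3. t=2/3 → R at (5,10); v=(-2,-3)
4. t=5/2 → L at (0,5/2); v=(2,-3)
5. t=5/6 → B at (5/3,0); v=(2,3)
6. t=5/3 → R at (5,5); v=(-2,3)
7. t=7/3 → T at (1/3,12); v=(-2,-3)
8. t=1/6 → L at (0,23/2); v=(2,-3)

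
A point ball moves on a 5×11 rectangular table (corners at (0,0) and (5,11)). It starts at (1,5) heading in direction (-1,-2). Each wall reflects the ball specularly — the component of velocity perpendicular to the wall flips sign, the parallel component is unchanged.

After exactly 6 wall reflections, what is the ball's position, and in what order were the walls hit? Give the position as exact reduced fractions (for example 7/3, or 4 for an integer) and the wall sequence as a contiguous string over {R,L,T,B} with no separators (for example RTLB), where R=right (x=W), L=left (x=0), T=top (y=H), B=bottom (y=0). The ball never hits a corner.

1. t=1 → L at (0,3); v=(1,-2)
2. t=3/2 → B at (3/2,0); v=(1,2)
3. t=7/2 → R at (5,7); v=(-1,2)
4. t=2 → T at (3,11); v=(-1,-2)
5. t=3 → L at (0,5); v=(1,-2)
6. t=5/2 → B at (5/2,0); v=(1,2)

Final position: (5/2,0)
Wall sequence: LBRTLB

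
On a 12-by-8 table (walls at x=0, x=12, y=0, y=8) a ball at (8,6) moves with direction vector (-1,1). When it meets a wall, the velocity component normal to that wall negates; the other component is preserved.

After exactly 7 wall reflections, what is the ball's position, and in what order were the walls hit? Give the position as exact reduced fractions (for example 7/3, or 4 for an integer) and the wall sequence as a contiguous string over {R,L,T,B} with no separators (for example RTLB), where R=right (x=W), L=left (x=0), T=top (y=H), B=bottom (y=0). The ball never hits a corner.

1. t=2 → T at (6,8); v=(-1,-1)
2. t=6 → L at (0,2); v=(1,-1)
3. t=2 → B at (2,0); v=(1,1)
4. t=8 → T at (10,8); v=(1,-1)
5. t=2 → R at (12,6); v=(-1,-1)
6. t=6 → B at (6,0); v=(-1,1)
7. t=6 → L at (0,6); v=(1,1)

Final position: (0,6)
Wall sequence: TLBTRBL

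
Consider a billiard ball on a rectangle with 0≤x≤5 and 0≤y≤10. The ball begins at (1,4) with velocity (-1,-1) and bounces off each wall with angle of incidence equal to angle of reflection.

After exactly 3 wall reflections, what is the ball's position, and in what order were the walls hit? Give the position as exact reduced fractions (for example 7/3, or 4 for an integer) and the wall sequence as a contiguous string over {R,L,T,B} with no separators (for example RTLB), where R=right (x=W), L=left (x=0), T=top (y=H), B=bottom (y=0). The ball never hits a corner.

Final position: (5,2)
Wall sequence: LBR

1. t=1 → L at (0,3); v=(1,-1)
2. t=3 → B at (3,0); v=(1,1)
3. t=2 → R at (5,2); v=(-1,1)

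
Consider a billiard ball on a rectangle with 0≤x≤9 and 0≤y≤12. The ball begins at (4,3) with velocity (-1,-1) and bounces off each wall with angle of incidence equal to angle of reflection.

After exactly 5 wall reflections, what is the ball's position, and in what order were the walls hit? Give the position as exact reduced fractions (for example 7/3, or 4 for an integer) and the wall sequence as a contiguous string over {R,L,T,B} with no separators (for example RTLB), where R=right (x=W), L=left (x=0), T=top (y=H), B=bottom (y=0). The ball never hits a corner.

1. t=3 → B at (1,0); v=(-1,1)
2. t=1 → L at (0,1); v=(1,1)
3. t=9 → R at (9,10); v=(-1,1)
4. t=2 → T at (7,12); v=(-1,-1)
5. t=7 → L at (0,5); v=(1,-1)

Final position: (0,5)
Wall sequence: BLRTL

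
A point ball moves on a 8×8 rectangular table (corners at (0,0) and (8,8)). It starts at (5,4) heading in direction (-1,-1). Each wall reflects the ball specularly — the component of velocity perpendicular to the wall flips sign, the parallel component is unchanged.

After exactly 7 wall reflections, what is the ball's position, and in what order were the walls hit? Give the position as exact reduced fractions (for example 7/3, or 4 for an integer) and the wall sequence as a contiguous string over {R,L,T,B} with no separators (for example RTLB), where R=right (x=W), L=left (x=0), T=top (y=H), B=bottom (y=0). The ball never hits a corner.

1. t=4 → B at (1,0); v=(-1,1)
2. t=1 → L at (0,1); v=(1,1)
3. t=7 → T at (7,8); v=(1,-1)
4. t=1 → R at (8,7); v=(-1,-1)
5. t=7 → B at (1,0); v=(-1,1)
6. t=1 → L at (0,1); v=(1,1)
7. t=7 → T at (7,8); v=(1,-1)

Final position: (7,8)
Wall sequence: BLTRBLT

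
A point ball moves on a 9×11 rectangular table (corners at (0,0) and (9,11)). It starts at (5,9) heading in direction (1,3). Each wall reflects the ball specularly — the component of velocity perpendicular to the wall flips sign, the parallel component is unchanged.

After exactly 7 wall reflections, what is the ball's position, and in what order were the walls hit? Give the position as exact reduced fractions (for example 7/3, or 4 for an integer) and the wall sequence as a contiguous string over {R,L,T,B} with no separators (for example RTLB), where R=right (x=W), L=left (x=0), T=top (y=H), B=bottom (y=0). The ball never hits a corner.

Final position: (7/3,11)
Wall sequence: TRBTBLT

1. t=2/3 → T at (17/3,11); v=(1,-3)
2. t=10/3 → R at (9,1); v=(-1,-3)
3. t=1/3 → B at (26/3,0); v=(-1,3)
4. t=11/3 → T at (5,11); v=(-1,-3)
5. t=11/3 → B at (4/3,0); v=(-1,3)
6. t=4/3 → L at (0,4); v=(1,3)
7. t=7/3 → T at (7/3,11); v=(1,-3)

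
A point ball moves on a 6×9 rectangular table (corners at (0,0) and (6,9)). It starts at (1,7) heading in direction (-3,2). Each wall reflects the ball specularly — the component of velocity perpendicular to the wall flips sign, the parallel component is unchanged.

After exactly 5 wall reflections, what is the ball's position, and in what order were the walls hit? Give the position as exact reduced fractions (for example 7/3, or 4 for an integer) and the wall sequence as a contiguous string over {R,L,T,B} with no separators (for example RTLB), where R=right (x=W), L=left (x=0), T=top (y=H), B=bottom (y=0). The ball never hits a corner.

1. t=1/3 → L at (0,23/3); v=(3,2)
2. t=2/3 → T at (2,9); v=(3,-2)
3. t=4/3 → R at (6,19/3); v=(-3,-2)
4. t=2 → L at (0,7/3); v=(3,-2)
5. t=7/6 → B at (7/2,0); v=(3,2)

Final position: (7/2,0)
Wall sequence: LTRLB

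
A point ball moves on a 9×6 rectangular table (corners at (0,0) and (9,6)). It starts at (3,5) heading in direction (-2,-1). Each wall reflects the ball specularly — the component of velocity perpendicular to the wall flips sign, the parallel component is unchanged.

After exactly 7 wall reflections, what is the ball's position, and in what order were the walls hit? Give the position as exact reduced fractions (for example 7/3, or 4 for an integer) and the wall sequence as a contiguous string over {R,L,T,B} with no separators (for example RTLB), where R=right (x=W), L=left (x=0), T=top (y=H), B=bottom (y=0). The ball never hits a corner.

1. t=3/2 → L at (0,7/2); v=(2,-1)
2. t=7/2 → B at (7,0); v=(2,1)
3. t=1 → R at (9,1); v=(-2,1)
4. t=9/2 → L at (0,11/2); v=(2,1)
5. t=1/2 → T at (1,6); v=(2,-1)
6. t=4 → R at (9,2); v=(-2,-1)
7. t=2 → B at (5,0); v=(-2,1)

Final position: (5,0)
Wall sequence: LBRLTRB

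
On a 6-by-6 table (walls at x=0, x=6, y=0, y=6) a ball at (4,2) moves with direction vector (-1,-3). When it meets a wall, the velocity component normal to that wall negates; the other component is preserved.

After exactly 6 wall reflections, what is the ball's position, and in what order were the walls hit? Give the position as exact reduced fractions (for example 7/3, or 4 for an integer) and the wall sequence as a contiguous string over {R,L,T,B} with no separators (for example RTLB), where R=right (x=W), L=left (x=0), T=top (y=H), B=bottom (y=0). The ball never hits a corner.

1. t=2/3 → B at (10/3,0); v=(-1,3)
2. t=2 → T at (4/3,6); v=(-1,-3)
3. t=4/3 → L at (0,2); v=(1,-3)
4. t=2/3 → B at (2/3,0); v=(1,3)
5. t=2 → T at (8/3,6); v=(1,-3)
6. t=2 → B at (14/3,0); v=(1,3)

Final position: (14/3,0)
Wall sequence: BTLBTB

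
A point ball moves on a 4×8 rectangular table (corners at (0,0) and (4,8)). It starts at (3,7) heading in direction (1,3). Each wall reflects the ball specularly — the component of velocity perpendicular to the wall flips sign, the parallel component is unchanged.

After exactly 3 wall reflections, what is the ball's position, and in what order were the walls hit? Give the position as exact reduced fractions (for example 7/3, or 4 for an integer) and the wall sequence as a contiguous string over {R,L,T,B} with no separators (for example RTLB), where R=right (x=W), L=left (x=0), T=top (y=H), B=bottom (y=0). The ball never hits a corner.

Final position: (2,0)
Wall sequence: TRB

1. t=1/3 → T at (10/3,8); v=(1,-3)
2. t=2/3 → R at (4,6); v=(-1,-3)
3. t=2 → B at (2,0); v=(-1,3)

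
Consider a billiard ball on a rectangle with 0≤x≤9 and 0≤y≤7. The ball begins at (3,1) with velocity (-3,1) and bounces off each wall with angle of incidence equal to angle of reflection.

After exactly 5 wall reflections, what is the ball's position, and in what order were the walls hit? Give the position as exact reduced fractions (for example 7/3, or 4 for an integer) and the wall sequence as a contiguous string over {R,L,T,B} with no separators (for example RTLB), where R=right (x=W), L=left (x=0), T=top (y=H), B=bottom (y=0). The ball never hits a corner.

1. t=1 → L at (0,2); v=(3,1)
2. t=3 → R at (9,5); v=(-3,1)
3. t=2 → T at (3,7); v=(-3,-1)
4. t=1 → L at (0,6); v=(3,-1)
5. t=3 → R at (9,3); v=(-3,-1)

Final position: (9,3)
Wall sequence: LRTLR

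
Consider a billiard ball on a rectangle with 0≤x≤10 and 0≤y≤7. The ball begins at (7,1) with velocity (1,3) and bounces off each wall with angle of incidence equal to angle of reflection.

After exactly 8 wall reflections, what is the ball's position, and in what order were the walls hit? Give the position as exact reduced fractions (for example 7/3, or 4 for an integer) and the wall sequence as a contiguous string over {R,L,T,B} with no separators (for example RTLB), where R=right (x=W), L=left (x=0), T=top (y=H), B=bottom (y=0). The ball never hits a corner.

Final position: (2/3,0)
Wall sequence: TRBTBTLB

1. t=2 → T at (9,7); v=(1,-3)
2. t=1 → R at (10,4); v=(-1,-3)
3. t=4/3 → B at (26/3,0); v=(-1,3)
4. t=7/3 → T at (19/3,7); v=(-1,-3)
5. t=7/3 → B at (4,0); v=(-1,3)
6. t=7/3 → T at (5/3,7); v=(-1,-3)
7. t=5/3 → L at (0,2); v=(1,-3)
8. t=2/3 → B at (2/3,0); v=(1,3)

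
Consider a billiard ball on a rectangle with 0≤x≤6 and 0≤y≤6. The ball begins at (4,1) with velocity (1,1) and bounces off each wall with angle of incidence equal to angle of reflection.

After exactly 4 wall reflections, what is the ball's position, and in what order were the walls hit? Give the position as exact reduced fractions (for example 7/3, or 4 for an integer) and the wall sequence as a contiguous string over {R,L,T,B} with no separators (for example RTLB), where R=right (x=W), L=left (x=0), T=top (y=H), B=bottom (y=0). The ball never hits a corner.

Final position: (3,0)
Wall sequence: RTLB

1. t=2 → R at (6,3); v=(-1,1)
2. t=3 → T at (3,6); v=(-1,-1)
3. t=3 → L at (0,3); v=(1,-1)
4. t=3 → B at (3,0); v=(1,1)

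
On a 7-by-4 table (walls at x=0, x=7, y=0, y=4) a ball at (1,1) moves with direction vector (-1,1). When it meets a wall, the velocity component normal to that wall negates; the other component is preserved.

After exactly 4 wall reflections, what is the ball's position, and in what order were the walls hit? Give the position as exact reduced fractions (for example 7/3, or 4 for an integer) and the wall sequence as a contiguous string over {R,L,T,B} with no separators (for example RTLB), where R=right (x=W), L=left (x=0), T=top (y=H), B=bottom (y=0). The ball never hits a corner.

1. t=1 → L at (0,2); v=(1,1)
2. t=2 → T at (2,4); v=(1,-1)
3. t=4 → B at (6,0); v=(1,1)
4. t=1 → R at (7,1); v=(-1,1)

Final position: (7,1)
Wall sequence: LTBR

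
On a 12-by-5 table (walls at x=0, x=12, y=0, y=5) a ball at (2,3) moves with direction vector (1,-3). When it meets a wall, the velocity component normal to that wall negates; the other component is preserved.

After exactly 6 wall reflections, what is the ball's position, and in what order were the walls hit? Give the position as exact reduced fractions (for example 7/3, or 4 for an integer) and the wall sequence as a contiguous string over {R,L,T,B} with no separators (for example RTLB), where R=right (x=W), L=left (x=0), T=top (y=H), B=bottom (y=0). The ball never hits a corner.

1. t=1 → B at (3,0); v=(1,3)
2. t=5/3 → T at (14/3,5); v=(1,-3)
3. t=5/3 → B at (19/3,0); v=(1,3)
4. t=5/3 → T at (8,5); v=(1,-3)
5. t=5/3 → B at (29/3,0); v=(1,3)
6. t=5/3 → T at (34/3,5); v=(1,-3)

Final position: (34/3,5)
Wall sequence: BTBTBT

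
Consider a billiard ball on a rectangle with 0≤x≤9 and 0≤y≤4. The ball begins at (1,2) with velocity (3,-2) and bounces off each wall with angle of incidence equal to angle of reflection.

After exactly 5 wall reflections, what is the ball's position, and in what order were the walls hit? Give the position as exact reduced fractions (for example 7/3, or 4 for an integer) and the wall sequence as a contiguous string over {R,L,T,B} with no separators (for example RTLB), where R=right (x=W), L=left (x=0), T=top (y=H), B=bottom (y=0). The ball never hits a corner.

1. t=1 → B at (4,0); v=(3,2)
2. t=5/3 → R at (9,10/3); v=(-3,2)
3. t=1/3 → T at (8,4); v=(-3,-2)
4. t=2 → B at (2,0); v=(-3,2)
5. t=2/3 → L at (0,4/3); v=(3,2)

Final position: (0,4/3)
Wall sequence: BRTBL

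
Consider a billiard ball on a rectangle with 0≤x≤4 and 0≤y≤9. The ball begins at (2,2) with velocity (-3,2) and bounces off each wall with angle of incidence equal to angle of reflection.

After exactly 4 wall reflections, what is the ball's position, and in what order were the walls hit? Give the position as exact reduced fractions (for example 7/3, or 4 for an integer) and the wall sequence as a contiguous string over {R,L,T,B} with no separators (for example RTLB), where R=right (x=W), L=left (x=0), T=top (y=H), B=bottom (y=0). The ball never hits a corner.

1. t=2/3 → L at (0,10/3); v=(3,2)
2. t=4/3 → R at (4,6); v=(-3,2)
3. t=4/3 → L at (0,26/3); v=(3,2)
4. t=1/6 → T at (1/2,9); v=(3,-2)

Final position: (1/2,9)
Wall sequence: LRLT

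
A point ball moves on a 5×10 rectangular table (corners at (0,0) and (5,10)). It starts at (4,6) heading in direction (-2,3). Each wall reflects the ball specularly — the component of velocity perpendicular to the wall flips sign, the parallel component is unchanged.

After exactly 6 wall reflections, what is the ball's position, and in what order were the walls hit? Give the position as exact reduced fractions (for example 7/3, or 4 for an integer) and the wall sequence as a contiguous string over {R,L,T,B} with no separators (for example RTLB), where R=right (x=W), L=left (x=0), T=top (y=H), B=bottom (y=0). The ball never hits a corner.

Final position: (2,10)
Wall sequence: TLRBLT

1. t=4/3 → T at (4/3,10); v=(-2,-3)
2. t=2/3 → L at (0,8); v=(2,-3)
3. t=5/2 → R at (5,1/2); v=(-2,-3)
4. t=1/6 → B at (14/3,0); v=(-2,3)
5. t=7/3 → L at (0,7); v=(2,3)
6. t=1 → T at (2,10); v=(2,-3)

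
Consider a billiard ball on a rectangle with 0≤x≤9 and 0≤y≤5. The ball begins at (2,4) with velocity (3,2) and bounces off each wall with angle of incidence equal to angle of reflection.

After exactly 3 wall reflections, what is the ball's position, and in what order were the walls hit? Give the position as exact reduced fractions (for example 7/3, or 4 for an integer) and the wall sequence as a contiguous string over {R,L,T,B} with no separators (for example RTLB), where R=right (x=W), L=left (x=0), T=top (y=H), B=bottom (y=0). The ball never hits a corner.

1. t=1/2 → T at (7/2,5); v=(3,-2)
2. t=11/6 → R at (9,4/3); v=(-3,-2)
3. t=2/3 → B at (7,0); v=(-3,2)

Final position: (7,0)
Wall sequence: TRB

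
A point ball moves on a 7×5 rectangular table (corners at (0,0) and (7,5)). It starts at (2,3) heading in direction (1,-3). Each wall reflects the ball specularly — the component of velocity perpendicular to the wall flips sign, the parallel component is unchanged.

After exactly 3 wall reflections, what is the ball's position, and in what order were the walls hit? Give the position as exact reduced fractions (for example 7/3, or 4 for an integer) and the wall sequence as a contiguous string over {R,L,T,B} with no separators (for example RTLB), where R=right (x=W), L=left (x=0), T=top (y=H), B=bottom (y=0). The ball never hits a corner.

Final position: (19/3,0)
Wall sequence: BTB

1. t=1 → B at (3,0); v=(1,3)
2. t=5/3 → T at (14/3,5); v=(1,-3)
3. t=5/3 → B at (19/3,0); v=(1,3)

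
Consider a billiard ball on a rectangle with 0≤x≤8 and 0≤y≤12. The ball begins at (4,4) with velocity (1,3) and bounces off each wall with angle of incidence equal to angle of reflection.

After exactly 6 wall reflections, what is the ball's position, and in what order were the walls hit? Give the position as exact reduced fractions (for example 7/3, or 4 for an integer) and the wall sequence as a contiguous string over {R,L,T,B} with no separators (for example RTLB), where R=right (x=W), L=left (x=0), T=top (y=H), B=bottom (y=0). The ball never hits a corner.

1. t=8/3 → T at (20/3,12); v=(1,-3)
2. t=4/3 → R at (8,8); v=(-1,-3)
3. t=8/3 → B at (16/3,0); v=(-1,3)
4. t=4 → T at (4/3,12); v=(-1,-3)
5. t=4/3 → L at (0,8); v=(1,-3)
6. t=8/3 → B at (8/3,0); v=(1,3)

Final position: (8/3,0)
Wall sequence: TRBTLB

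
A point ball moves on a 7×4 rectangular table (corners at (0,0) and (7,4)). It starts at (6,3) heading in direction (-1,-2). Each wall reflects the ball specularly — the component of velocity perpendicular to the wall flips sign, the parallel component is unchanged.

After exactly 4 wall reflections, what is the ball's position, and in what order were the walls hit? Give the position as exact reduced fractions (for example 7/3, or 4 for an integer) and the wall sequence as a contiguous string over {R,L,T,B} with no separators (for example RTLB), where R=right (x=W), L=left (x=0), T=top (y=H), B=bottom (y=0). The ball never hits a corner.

1. t=3/2 → B at (9/2,0); v=(-1,2)
2. t=2 → T at (5/2,4); v=(-1,-2)
3. t=2 → B at (1/2,0); v=(-1,2)
4. t=1/2 → L at (0,1); v=(1,2)

Final position: (0,1)
Wall sequence: BTBL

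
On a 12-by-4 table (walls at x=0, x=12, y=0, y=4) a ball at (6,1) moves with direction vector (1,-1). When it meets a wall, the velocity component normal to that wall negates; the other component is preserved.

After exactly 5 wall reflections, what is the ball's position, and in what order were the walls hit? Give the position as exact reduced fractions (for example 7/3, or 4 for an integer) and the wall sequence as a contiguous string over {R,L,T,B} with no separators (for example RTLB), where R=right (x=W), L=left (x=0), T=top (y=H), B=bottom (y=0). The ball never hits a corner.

1. t=1 → B at (7,0); v=(1,1)
2. t=4 → T at (11,4); v=(1,-1)
3. t=1 → R at (12,3); v=(-1,-1)
4. t=3 → B at (9,0); v=(-1,1)
5. t=4 → T at (5,4); v=(-1,-1)

Final position: (5,4)
Wall sequence: BTRBT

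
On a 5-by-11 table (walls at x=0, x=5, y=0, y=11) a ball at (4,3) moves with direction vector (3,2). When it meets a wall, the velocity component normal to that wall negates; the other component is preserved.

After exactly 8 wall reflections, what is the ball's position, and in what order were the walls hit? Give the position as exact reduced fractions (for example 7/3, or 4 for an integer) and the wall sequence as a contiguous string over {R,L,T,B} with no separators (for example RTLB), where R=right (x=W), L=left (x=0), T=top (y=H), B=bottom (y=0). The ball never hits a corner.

1. t=1/3 → R at (5,11/3); v=(-3,2)
2. t=5/3 → L at (0,7); v=(3,2)
3. t=5/3 → R at (5,31/3); v=(-3,2)
4. t=1/3 → T at (4,11); v=(-3,-2)
5. t=4/3 → L at (0,25/3); v=(3,-2)
6. t=5/3 → R at (5,5); v=(-3,-2)
7. t=5/3 → L at (0,5/3); v=(3,-2)
8. t=5/6 → B at (5/2,0); v=(3,2)

Final position: (5/2,0)
Wall sequence: RLRTLRLB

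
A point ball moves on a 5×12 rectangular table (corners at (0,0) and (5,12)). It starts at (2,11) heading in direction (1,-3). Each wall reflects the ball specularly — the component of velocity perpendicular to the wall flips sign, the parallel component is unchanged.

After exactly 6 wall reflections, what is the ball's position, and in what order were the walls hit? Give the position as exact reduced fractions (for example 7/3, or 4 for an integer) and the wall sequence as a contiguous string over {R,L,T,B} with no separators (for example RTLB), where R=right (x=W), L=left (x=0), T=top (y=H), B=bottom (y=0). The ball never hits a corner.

Final position: (5,4)
Wall sequence: RBTLBR

1. t=3 → R at (5,2); v=(-1,-3)
2. t=2/3 → B at (13/3,0); v=(-1,3)
3. t=4 → T at (1/3,12); v=(-1,-3)
4. t=1/3 → L at (0,11); v=(1,-3)
5. t=11/3 → B at (11/3,0); v=(1,3)
6. t=4/3 → R at (5,4); v=(-1,3)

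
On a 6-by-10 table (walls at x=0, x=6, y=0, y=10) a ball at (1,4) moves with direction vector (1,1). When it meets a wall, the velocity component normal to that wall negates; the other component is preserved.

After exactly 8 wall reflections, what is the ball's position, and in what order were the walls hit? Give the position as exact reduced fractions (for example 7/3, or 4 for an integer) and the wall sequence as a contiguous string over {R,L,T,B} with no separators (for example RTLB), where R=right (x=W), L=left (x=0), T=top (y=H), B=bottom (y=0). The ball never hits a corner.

Final position: (6,7)
Wall sequence: RTLBRLTR

1. t=5 → R at (6,9); v=(-1,1)
2. t=1 → T at (5,10); v=(-1,-1)
3. t=5 → L at (0,5); v=(1,-1)
4. t=5 → B at (5,0); v=(1,1)
5. t=1 → R at (6,1); v=(-1,1)
6. t=6 → L at (0,7); v=(1,1)
7. t=3 → T at (3,10); v=(1,-1)
8. t=3 → R at (6,7); v=(-1,-1)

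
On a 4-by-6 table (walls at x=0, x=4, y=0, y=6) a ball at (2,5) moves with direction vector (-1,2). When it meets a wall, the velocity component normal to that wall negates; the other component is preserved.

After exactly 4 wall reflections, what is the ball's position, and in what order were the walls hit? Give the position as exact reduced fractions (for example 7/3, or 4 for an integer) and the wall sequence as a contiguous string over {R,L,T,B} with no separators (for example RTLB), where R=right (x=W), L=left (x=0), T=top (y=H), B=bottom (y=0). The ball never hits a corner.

Final position: (4,5)
Wall sequence: TLBR

1. t=1/2 → T at (3/2,6); v=(-1,-2)
2. t=3/2 → L at (0,3); v=(1,-2)
3. t=3/2 → B at (3/2,0); v=(1,2)
4. t=5/2 → R at (4,5); v=(-1,2)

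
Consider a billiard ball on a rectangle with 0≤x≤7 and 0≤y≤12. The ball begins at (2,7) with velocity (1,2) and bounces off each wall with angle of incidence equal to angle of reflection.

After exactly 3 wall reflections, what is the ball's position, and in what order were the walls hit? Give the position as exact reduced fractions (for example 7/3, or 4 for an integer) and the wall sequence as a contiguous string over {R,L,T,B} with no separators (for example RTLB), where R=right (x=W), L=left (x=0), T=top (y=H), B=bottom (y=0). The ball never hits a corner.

1. t=5/2 → T at (9/2,12); v=(1,-2)
2. t=5/2 → R at (7,7); v=(-1,-2)
3. t=7/2 → B at (7/2,0); v=(-1,2)

Final position: (7/2,0)
Wall sequence: TRB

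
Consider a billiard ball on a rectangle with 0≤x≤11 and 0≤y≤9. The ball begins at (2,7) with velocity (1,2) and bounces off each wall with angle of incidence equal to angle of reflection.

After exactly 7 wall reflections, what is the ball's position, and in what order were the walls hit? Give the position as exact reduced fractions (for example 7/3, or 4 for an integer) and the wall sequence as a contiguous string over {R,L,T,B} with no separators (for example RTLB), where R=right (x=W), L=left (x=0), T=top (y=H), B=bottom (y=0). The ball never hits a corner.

Final position: (0,7)
Wall sequence: TBRTBTL

1. t=1 → T at (3,9); v=(1,-2)
2. t=9/2 → B at (15/2,0); v=(1,2)
3. t=7/2 → R at (11,7); v=(-1,2)
4. t=1 → T at (10,9); v=(-1,-2)
5. t=9/2 → B at (11/2,0); v=(-1,2)
6. t=9/2 → T at (1,9); v=(-1,-2)
7. t=1 → L at (0,7); v=(1,-2)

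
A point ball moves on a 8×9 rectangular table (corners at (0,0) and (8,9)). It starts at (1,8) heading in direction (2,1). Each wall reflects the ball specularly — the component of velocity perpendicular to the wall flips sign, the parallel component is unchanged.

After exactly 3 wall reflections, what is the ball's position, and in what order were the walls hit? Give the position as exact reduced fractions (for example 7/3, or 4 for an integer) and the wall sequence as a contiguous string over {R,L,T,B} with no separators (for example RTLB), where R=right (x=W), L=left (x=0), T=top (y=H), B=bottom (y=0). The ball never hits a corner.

1. t=1 → T at (3,9); v=(2,-1)
2. t=5/2 → R at (8,13/2); v=(-2,-1)
3. t=4 → L at (0,5/2); v=(2,-1)

Final position: (0,5/2)
Wall sequence: TRL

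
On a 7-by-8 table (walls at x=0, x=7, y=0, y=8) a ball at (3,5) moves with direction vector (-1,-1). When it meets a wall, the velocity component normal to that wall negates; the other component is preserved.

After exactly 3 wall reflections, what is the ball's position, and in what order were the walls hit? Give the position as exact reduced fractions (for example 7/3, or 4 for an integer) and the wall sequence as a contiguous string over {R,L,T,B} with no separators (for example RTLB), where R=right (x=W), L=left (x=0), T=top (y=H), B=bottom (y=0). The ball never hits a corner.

Final position: (7,5)
Wall sequence: LBR

1. t=3 → L at (0,2); v=(1,-1)
2. t=2 → B at (2,0); v=(1,1)
3. t=5 → R at (7,5); v=(-1,1)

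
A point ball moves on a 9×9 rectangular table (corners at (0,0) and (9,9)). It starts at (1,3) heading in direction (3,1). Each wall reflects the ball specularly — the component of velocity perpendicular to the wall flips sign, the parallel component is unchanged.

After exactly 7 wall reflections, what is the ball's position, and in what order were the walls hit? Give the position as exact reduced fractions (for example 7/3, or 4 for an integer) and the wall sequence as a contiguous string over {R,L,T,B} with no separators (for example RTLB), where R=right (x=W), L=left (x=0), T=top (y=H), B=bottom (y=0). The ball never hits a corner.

1. t=8/3 → R at (9,17/3); v=(-3,1)
2. t=3 → L at (0,26/3); v=(3,1)
3. t=1/3 → T at (1,9); v=(3,-1)
4. t=8/3 → R at (9,19/3); v=(-3,-1)
5. t=3 → L at (0,10/3); v=(3,-1)
6. t=3 → R at (9,1/3); v=(-3,-1)
7. t=1/3 → B at (8,0); v=(-3,1)

Final position: (8,0)
Wall sequence: RLTRLRB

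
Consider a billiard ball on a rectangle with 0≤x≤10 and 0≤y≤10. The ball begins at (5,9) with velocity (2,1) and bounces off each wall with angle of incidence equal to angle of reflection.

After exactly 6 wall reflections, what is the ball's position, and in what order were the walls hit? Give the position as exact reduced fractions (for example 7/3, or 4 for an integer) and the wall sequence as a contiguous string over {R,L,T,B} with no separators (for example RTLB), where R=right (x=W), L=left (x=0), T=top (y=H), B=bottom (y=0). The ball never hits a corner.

1. t=1 → T at (7,10); v=(2,-1)
2. t=3/2 → R at (10,17/2); v=(-2,-1)
3. t=5 → L at (0,7/2); v=(2,-1)
4. t=7/2 → B at (7,0); v=(2,1)
5. t=3/2 → R at (10,3/2); v=(-2,1)
6. t=5 → L at (0,13/2); v=(2,1)

Final position: (0,13/2)
Wall sequence: TRLBRL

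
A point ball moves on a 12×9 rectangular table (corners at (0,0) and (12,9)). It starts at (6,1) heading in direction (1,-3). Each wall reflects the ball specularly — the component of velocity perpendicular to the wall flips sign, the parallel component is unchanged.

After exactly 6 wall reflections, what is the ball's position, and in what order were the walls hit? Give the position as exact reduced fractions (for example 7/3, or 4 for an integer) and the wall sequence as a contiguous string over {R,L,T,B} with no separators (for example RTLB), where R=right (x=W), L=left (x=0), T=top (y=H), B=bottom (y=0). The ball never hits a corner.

1. t=1/3 → B at (19/3,0); v=(1,3)
2. t=3 → T at (28/3,9); v=(1,-3)
3. t=8/3 → R at (12,1); v=(-1,-3)
4. t=1/3 → B at (35/3,0); v=(-1,3)
5. t=3 → T at (26/3,9); v=(-1,-3)
6. t=3 → B at (17/3,0); v=(-1,3)

Final position: (17/3,0)
Wall sequence: BTRBTB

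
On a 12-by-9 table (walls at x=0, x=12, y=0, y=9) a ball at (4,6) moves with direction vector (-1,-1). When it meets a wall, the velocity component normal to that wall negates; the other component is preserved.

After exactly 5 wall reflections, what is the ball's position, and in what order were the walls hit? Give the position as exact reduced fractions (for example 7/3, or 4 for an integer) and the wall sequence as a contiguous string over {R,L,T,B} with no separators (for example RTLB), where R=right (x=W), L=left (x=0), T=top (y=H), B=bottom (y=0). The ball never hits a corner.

1. t=4 → L at (0,2); v=(1,-1)
2. t=2 → B at (2,0); v=(1,1)
3. t=9 → T at (11,9); v=(1,-1)
4. t=1 → R at (12,8); v=(-1,-1)
5. t=8 → B at (4,0); v=(-1,1)

Final position: (4,0)
Wall sequence: LBTRB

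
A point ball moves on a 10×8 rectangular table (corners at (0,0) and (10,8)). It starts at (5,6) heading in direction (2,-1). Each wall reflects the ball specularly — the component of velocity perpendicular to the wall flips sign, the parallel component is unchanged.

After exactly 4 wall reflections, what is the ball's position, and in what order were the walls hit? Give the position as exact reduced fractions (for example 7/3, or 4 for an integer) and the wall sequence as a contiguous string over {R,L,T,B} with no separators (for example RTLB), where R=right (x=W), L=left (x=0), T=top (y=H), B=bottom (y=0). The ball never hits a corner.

Final position: (10,13/2)
Wall sequence: RBLR

1. t=5/2 → R at (10,7/2); v=(-2,-1)
2. t=7/2 → B at (3,0); v=(-2,1)
3. t=3/2 → L at (0,3/2); v=(2,1)
4. t=5 → R at (10,13/2); v=(-2,1)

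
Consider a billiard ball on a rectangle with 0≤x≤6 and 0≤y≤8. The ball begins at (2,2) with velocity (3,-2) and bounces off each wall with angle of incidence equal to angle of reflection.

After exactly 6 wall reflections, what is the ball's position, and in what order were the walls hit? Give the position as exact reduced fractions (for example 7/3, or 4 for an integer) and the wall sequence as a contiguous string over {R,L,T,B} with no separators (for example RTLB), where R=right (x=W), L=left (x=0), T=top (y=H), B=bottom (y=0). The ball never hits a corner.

Final position: (0,10/3)
Wall sequence: BRLTRL

1. t=1 → B at (5,0); v=(3,2)
2. t=1/3 → R at (6,2/3); v=(-3,2)
3. t=2 → L at (0,14/3); v=(3,2)
4. t=5/3 → T at (5,8); v=(3,-2)
5. t=1/3 → R at (6,22/3); v=(-3,-2)
6. t=2 → L at (0,10/3); v=(3,-2)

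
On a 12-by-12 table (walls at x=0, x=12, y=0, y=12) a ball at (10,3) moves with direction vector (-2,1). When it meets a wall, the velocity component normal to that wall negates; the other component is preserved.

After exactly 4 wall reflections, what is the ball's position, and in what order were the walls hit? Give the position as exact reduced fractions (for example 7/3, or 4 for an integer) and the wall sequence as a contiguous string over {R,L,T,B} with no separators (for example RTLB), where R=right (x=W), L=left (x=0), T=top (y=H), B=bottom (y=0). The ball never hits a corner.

1. t=5 → L at (0,8); v=(2,1)
2. t=4 → T at (8,12); v=(2,-1)
3. t=2 → R at (12,10); v=(-2,-1)
4. t=6 → L at (0,4); v=(2,-1)

Final position: (0,4)
Wall sequence: LTRL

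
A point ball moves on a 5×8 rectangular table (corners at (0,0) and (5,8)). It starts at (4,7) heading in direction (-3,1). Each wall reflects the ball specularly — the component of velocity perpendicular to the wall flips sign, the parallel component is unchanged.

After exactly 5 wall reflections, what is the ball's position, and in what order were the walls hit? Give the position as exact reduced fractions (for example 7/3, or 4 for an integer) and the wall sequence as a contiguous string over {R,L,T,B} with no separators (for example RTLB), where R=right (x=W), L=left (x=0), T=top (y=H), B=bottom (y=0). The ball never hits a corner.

1. t=1 → T at (1,8); v=(-3,-1)
2. t=1/3 → L at (0,23/3); v=(3,-1)
3. t=5/3 → R at (5,6); v=(-3,-1)
4. t=5/3 → L at (0,13/3); v=(3,-1)
5. t=5/3 → R at (5,8/3); v=(-3,-1)

Final position: (5,8/3)
Wall sequence: TLRLR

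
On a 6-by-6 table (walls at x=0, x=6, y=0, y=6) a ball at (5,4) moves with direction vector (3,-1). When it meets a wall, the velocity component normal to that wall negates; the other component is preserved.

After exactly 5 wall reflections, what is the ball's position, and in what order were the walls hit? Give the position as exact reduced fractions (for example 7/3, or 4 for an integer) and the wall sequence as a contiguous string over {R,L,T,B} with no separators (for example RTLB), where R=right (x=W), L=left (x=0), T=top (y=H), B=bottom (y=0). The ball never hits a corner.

1. t=1/3 → R at (6,11/3); v=(-3,-1)
2. t=2 → L at (0,5/3); v=(3,-1)
3. t=5/3 → B at (5,0); v=(3,1)
4. t=1/3 → R at (6,1/3); v=(-3,1)
5. t=2 → L at (0,7/3); v=(3,1)

Final position: (0,7/3)
Wall sequence: RLBRL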